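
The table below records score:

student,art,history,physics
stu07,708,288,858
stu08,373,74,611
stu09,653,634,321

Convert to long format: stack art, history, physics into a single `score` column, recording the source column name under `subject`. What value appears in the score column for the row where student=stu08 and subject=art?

373

Unpivoting turns each (student, wide-column) pair into one long row.
The wide cell at row stu08, column art holds 373, so the long row (stu08, art) has score=373.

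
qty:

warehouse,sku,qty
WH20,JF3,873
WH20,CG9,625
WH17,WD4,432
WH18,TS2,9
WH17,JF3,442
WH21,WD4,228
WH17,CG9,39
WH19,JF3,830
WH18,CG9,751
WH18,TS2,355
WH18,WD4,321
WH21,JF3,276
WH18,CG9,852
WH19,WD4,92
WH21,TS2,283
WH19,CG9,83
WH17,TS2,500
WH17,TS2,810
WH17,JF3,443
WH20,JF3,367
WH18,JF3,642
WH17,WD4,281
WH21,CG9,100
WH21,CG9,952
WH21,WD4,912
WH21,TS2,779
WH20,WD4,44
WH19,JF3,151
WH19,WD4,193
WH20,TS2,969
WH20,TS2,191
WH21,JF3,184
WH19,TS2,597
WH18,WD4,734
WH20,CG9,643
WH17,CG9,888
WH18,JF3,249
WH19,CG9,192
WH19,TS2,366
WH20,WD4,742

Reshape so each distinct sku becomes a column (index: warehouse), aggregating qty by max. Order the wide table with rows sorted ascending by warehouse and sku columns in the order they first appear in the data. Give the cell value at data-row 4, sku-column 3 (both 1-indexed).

With rows sorted ascending by warehouse, row 4 is warehouse=WH20. sku columns in first-appearance order: JF3, CG9, WD4, TS2; column 3 is WD4.
Long rows with warehouse=WH20, sku=WD4: max(44, 742) = 742.

742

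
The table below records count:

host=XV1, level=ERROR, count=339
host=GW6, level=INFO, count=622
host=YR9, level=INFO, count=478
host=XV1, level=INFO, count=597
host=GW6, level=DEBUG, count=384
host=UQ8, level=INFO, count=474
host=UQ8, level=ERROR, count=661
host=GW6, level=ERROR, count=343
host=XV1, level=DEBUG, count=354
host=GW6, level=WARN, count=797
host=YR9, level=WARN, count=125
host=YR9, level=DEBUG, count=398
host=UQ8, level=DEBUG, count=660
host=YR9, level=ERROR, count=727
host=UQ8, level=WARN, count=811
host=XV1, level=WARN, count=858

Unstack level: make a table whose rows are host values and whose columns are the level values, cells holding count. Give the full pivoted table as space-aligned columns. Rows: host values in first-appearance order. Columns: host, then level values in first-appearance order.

Columns: host plus the 4 distinct level values (ERROR, INFO, DEBUG, WARN).
For example, row XV1 column ERROR takes count=339 from the long row (XV1, ERROR).

host  ERROR  INFO  DEBUG  WARN
XV1   339    597   354    858 
GW6   343    622   384    797 
YR9   727    478   398    125 
UQ8   661    474   660    811 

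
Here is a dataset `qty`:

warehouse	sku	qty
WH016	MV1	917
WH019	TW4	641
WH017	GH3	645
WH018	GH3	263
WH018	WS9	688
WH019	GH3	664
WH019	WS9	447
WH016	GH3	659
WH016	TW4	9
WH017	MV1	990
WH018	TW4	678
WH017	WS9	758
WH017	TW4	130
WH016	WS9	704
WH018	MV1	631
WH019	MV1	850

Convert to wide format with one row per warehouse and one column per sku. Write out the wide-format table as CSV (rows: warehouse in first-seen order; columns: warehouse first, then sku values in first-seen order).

warehouse,MV1,TW4,GH3,WS9
WH016,917,9,659,704
WH019,850,641,664,447
WH017,990,130,645,758
WH018,631,678,263,688

Columns: warehouse plus the 4 distinct sku values (MV1, TW4, GH3, WS9).
For example, row WH016 column MV1 takes qty=917 from the long row (WH016, MV1).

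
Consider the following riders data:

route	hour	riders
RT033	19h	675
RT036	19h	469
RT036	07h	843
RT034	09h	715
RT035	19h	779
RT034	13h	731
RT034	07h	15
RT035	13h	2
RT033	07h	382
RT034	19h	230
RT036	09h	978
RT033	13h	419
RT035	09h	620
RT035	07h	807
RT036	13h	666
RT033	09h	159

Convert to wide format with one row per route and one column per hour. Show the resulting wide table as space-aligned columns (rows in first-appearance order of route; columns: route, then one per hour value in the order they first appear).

Columns: route plus the 4 distinct hour values (19h, 07h, 09h, 13h).
For example, row RT033 column 19h takes riders=675 from the long row (RT033, 19h).

route  19h  07h  09h  13h
RT033  675  382  159  419
RT036  469  843  978  666
RT034  230  15   715  731
RT035  779  807  620  2  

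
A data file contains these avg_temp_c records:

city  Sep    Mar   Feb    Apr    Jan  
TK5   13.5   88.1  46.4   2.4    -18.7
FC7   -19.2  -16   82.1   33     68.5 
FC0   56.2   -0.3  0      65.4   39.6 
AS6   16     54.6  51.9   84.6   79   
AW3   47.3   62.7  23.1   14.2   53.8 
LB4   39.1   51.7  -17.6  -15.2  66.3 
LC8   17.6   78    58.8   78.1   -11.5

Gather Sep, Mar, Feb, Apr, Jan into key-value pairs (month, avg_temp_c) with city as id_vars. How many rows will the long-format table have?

35

7 city values × 5 melted columns = 35 rows.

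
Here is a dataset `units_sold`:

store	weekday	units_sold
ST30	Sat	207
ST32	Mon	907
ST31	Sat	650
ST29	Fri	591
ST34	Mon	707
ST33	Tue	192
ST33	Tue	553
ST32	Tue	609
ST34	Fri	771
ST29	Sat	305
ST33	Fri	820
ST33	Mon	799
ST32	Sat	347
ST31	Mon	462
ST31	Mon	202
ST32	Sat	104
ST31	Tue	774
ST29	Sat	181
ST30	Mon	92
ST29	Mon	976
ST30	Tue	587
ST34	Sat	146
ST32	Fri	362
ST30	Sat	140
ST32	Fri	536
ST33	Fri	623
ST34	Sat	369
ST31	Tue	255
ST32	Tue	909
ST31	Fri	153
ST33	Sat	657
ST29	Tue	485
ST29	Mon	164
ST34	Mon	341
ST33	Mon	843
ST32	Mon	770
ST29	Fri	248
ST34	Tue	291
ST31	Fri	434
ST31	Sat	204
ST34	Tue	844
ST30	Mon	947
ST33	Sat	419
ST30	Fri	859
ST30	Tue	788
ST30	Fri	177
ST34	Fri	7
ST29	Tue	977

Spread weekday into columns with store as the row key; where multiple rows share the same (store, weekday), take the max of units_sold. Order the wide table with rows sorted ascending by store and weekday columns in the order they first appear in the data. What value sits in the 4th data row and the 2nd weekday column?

907

With rows sorted ascending by store, row 4 is store=ST32. weekday columns in first-appearance order: Sat, Mon, Fri, Tue; column 2 is Mon.
Long rows with store=ST32, weekday=Mon: max(907, 770) = 907.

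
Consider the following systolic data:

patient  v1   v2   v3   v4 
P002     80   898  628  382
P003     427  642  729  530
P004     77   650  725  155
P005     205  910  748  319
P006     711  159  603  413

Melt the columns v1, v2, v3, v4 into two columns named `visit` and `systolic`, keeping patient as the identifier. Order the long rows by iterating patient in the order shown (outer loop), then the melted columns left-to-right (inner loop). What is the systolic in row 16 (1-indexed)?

20 rows total (5 × 4). Row 16: index ⌊(16-1)/4⌋ = 3 into patient → P005; (16-1) mod 4 = 3 into the melted columns → v4.
So row 16 is (P005, v4, 319); systolic = 319.

319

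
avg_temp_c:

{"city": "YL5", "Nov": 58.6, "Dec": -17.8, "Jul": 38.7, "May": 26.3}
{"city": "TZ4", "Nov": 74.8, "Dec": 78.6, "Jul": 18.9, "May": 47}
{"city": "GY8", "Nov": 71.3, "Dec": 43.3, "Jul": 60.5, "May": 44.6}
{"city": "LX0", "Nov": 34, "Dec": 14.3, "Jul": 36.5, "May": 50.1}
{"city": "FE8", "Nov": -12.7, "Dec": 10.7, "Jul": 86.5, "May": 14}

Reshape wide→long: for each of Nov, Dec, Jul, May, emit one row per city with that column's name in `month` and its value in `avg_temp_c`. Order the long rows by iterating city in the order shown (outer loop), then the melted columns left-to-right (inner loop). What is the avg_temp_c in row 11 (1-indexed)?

60.5

20 rows total (5 × 4). Row 11: index ⌊(11-1)/4⌋ = 2 into city → GY8; (11-1) mod 4 = 2 into the melted columns → Jul.
So row 11 is (GY8, Jul, 60.5); avg_temp_c = 60.5.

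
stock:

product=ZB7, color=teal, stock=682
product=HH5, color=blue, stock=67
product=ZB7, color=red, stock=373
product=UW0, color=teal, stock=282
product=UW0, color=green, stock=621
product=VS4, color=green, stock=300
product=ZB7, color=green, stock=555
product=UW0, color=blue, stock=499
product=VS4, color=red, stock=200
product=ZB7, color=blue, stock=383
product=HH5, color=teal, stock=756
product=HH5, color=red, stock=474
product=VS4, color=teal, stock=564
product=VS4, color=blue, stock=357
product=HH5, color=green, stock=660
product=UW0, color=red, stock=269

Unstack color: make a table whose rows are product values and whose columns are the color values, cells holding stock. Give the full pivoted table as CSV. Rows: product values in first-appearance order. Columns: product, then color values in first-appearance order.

product,teal,blue,red,green
ZB7,682,383,373,555
HH5,756,67,474,660
UW0,282,499,269,621
VS4,564,357,200,300

Columns: product plus the 4 distinct color values (teal, blue, red, green).
For example, row ZB7 column teal takes stock=682 from the long row (ZB7, teal).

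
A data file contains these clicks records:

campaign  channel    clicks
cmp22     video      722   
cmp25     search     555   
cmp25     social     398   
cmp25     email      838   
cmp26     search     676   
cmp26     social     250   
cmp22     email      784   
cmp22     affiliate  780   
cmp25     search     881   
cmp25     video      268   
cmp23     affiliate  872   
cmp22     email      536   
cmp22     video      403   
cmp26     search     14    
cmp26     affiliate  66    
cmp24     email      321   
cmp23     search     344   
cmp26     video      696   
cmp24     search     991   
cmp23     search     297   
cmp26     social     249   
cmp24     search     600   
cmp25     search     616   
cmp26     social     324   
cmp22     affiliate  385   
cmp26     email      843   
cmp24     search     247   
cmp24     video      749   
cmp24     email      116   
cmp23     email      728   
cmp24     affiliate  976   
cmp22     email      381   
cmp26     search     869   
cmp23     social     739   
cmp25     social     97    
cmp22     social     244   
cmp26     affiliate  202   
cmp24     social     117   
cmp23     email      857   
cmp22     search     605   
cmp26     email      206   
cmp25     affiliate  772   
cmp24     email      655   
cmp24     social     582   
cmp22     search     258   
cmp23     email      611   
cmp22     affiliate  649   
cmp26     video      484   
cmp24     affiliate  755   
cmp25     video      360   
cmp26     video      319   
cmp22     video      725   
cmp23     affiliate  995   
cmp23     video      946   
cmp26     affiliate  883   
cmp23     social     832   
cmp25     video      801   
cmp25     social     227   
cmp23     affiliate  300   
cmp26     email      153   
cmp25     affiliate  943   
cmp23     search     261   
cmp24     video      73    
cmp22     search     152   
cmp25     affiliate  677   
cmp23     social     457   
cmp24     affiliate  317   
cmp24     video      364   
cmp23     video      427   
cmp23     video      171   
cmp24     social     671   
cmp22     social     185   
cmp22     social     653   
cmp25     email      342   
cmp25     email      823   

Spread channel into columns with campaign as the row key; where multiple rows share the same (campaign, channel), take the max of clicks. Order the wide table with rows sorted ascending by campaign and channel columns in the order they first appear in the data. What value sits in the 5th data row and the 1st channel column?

With rows sorted ascending by campaign, row 5 is campaign=cmp26. channel columns in first-appearance order: video, search, social, email, affiliate; column 1 is video.
Long rows with campaign=cmp26, channel=video: max(696, 484, 319) = 696.

696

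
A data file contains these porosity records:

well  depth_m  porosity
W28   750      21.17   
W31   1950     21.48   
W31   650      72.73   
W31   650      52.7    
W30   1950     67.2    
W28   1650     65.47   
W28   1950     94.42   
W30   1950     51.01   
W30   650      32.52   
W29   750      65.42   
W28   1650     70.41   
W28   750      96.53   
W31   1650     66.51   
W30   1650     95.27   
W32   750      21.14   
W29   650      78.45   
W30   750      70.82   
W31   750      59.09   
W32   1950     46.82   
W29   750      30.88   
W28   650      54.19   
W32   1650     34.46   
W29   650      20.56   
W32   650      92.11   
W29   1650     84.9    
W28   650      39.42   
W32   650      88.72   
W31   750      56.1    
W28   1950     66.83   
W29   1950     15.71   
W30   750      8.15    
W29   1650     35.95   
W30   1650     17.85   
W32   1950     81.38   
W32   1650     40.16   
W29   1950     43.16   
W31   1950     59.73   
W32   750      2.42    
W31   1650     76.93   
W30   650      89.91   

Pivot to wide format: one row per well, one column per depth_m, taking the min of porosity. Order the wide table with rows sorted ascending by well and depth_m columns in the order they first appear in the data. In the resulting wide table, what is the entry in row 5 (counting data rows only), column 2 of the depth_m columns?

With rows sorted ascending by well, row 5 is well=W32. depth_m columns in first-appearance order: 750, 1950, 650, 1650; column 2 is 1950.
Long rows with well=W32, depth_m=1950: min(46.82, 81.38) = 46.82.

46.82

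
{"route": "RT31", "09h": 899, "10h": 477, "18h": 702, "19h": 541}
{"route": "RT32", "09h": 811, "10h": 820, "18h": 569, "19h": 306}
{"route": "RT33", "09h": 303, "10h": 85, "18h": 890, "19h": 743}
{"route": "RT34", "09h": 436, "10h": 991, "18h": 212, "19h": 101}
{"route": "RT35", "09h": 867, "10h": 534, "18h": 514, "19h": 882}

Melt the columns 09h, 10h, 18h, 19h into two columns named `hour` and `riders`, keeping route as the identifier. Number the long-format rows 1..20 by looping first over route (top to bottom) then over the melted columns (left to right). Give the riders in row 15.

20 rows total (5 × 4). Row 15: index ⌊(15-1)/4⌋ = 3 into route → RT34; (15-1) mod 4 = 2 into the melted columns → 18h.
So row 15 is (RT34, 18h, 212); riders = 212.

212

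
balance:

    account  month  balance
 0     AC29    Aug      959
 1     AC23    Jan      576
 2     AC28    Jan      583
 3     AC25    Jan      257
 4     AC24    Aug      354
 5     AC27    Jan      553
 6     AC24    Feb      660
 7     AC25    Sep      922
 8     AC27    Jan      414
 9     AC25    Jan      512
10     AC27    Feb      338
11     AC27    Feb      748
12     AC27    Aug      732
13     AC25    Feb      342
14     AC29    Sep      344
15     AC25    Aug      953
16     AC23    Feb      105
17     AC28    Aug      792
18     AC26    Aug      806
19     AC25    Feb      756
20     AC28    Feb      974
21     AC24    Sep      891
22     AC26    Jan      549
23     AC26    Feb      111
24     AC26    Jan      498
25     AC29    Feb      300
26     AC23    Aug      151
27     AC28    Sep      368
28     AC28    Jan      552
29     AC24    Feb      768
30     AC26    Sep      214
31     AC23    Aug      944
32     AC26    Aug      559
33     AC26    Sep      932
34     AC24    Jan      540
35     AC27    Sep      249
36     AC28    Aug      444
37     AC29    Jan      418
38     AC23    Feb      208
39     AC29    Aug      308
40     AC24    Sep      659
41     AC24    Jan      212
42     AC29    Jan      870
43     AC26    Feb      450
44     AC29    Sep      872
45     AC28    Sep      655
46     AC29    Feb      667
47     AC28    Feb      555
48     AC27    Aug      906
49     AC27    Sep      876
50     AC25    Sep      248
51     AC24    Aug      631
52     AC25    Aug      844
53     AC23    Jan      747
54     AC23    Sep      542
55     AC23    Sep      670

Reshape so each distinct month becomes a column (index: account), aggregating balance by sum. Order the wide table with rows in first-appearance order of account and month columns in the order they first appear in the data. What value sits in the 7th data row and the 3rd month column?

With rows in first-appearance order of account, row 7 is account=AC26. month columns in first-appearance order: Aug, Jan, Feb, Sep; column 3 is Feb.
Long rows with account=AC26, month=Feb: 111 + 450 = 561.

561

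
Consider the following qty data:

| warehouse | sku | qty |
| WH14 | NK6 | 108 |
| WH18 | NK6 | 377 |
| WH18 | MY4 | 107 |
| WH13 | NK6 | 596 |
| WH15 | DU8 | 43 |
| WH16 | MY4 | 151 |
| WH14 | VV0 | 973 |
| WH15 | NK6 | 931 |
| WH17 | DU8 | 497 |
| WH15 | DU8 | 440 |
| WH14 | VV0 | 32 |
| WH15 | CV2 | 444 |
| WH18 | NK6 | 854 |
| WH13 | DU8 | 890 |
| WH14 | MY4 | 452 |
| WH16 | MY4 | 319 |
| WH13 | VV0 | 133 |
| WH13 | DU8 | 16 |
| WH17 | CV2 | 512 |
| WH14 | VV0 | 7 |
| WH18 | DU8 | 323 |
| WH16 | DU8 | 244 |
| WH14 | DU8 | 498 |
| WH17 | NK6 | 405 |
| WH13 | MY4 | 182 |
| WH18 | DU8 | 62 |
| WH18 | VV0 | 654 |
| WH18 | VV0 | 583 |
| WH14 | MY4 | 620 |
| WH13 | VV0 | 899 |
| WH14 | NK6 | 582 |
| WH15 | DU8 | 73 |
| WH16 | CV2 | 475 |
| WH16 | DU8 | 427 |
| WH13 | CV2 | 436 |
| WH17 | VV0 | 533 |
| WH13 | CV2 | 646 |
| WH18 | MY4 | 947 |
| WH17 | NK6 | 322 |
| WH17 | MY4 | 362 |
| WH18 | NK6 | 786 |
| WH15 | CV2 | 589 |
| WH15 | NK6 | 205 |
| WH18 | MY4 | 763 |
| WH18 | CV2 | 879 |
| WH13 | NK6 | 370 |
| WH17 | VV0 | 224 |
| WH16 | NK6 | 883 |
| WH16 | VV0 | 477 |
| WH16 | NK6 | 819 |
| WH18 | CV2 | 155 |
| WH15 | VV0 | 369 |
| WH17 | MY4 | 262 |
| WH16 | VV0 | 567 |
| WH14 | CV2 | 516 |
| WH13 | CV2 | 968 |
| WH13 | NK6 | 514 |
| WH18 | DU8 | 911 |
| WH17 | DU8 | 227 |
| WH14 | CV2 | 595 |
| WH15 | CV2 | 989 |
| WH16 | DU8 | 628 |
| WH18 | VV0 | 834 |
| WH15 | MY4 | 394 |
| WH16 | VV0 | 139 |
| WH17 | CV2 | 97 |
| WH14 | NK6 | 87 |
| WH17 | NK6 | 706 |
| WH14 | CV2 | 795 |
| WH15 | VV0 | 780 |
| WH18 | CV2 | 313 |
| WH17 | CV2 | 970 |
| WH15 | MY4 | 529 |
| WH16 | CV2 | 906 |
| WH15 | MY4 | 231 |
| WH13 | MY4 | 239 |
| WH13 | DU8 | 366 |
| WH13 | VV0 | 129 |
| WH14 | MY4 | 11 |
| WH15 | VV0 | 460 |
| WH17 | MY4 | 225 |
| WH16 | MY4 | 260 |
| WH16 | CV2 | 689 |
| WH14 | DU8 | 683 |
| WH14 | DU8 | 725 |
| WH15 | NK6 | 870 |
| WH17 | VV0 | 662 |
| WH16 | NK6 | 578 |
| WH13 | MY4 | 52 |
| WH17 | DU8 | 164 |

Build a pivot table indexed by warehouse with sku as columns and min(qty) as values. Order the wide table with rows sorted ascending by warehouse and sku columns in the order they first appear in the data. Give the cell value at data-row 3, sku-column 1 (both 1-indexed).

With rows sorted ascending by warehouse, row 3 is warehouse=WH15. sku columns in first-appearance order: NK6, MY4, DU8, VV0, CV2; column 1 is NK6.
Long rows with warehouse=WH15, sku=NK6: min(931, 205, 870) = 205.

205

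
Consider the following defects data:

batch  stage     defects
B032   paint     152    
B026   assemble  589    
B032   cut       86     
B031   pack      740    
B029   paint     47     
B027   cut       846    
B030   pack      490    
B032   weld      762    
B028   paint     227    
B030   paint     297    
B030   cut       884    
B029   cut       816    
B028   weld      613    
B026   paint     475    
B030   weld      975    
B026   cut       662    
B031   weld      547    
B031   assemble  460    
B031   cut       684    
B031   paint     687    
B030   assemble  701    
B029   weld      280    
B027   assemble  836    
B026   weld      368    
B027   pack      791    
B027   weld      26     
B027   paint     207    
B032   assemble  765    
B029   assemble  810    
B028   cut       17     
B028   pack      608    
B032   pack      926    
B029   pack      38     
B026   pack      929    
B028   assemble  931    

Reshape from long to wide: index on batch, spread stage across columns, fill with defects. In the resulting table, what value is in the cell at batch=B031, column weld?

Wide layout: rows indexed by batch, columns are the 5 distinct stage values (paint, assemble, cut, pack, weld).
Cell (batch=B031, stage=weld) draws from the long row where batch=B031 and stage=weld, which has defects=547.

547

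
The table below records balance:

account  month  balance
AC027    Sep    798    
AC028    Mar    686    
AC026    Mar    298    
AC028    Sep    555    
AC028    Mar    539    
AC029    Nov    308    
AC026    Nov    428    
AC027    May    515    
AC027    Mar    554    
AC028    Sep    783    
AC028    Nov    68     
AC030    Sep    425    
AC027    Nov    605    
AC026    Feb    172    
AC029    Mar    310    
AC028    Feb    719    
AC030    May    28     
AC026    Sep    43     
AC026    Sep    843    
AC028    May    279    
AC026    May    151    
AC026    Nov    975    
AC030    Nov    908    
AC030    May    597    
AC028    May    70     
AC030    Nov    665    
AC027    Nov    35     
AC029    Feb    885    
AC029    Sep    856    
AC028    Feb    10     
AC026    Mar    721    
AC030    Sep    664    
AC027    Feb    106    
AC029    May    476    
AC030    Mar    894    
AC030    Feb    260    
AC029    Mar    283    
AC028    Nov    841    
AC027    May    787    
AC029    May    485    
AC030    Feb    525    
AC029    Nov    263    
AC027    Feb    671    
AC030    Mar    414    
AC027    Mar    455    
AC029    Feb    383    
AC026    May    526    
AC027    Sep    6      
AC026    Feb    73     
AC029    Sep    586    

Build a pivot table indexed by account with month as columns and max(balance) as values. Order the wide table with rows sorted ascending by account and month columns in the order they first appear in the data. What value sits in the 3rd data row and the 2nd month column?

With rows sorted ascending by account, row 3 is account=AC028. month columns in first-appearance order: Sep, Mar, Nov, May, Feb; column 2 is Mar.
Long rows with account=AC028, month=Mar: max(686, 539) = 686.

686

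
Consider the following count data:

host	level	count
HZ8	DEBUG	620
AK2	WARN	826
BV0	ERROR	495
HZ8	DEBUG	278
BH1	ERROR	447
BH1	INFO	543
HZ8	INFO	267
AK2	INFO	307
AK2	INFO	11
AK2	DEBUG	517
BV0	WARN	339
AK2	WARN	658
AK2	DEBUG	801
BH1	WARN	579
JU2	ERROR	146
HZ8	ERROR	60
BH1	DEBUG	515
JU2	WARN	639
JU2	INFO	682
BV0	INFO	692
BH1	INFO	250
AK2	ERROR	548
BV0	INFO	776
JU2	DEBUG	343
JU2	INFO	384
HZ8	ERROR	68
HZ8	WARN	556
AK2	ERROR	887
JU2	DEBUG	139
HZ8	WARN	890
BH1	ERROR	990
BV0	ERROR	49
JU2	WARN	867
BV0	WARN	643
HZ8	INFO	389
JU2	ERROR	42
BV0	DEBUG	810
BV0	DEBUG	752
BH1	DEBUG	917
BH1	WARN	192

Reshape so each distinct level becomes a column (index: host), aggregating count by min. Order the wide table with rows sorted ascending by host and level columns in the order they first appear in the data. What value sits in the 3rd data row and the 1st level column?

With rows sorted ascending by host, row 3 is host=BV0. level columns in first-appearance order: DEBUG, WARN, ERROR, INFO; column 1 is DEBUG.
Long rows with host=BV0, level=DEBUG: min(810, 752) = 752.

752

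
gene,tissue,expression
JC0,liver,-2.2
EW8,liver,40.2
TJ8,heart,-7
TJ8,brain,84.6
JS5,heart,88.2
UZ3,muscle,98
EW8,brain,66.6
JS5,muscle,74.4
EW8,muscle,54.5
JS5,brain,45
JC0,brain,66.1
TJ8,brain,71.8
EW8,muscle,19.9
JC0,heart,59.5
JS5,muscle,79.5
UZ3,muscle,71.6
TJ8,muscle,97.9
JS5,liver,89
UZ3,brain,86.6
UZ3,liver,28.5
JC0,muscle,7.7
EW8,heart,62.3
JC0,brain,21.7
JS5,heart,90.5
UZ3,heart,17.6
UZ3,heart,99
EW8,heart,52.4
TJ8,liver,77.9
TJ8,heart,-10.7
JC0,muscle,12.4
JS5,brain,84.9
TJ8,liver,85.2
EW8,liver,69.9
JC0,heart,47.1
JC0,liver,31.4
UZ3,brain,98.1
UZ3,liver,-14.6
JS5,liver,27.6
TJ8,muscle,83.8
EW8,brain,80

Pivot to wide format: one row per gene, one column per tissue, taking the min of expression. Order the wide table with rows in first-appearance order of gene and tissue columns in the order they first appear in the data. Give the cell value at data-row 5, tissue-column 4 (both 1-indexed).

71.6

With rows in first-appearance order of gene, row 5 is gene=UZ3. tissue columns in first-appearance order: liver, heart, brain, muscle; column 4 is muscle.
Long rows with gene=UZ3, tissue=muscle: min(98, 71.6) = 71.6.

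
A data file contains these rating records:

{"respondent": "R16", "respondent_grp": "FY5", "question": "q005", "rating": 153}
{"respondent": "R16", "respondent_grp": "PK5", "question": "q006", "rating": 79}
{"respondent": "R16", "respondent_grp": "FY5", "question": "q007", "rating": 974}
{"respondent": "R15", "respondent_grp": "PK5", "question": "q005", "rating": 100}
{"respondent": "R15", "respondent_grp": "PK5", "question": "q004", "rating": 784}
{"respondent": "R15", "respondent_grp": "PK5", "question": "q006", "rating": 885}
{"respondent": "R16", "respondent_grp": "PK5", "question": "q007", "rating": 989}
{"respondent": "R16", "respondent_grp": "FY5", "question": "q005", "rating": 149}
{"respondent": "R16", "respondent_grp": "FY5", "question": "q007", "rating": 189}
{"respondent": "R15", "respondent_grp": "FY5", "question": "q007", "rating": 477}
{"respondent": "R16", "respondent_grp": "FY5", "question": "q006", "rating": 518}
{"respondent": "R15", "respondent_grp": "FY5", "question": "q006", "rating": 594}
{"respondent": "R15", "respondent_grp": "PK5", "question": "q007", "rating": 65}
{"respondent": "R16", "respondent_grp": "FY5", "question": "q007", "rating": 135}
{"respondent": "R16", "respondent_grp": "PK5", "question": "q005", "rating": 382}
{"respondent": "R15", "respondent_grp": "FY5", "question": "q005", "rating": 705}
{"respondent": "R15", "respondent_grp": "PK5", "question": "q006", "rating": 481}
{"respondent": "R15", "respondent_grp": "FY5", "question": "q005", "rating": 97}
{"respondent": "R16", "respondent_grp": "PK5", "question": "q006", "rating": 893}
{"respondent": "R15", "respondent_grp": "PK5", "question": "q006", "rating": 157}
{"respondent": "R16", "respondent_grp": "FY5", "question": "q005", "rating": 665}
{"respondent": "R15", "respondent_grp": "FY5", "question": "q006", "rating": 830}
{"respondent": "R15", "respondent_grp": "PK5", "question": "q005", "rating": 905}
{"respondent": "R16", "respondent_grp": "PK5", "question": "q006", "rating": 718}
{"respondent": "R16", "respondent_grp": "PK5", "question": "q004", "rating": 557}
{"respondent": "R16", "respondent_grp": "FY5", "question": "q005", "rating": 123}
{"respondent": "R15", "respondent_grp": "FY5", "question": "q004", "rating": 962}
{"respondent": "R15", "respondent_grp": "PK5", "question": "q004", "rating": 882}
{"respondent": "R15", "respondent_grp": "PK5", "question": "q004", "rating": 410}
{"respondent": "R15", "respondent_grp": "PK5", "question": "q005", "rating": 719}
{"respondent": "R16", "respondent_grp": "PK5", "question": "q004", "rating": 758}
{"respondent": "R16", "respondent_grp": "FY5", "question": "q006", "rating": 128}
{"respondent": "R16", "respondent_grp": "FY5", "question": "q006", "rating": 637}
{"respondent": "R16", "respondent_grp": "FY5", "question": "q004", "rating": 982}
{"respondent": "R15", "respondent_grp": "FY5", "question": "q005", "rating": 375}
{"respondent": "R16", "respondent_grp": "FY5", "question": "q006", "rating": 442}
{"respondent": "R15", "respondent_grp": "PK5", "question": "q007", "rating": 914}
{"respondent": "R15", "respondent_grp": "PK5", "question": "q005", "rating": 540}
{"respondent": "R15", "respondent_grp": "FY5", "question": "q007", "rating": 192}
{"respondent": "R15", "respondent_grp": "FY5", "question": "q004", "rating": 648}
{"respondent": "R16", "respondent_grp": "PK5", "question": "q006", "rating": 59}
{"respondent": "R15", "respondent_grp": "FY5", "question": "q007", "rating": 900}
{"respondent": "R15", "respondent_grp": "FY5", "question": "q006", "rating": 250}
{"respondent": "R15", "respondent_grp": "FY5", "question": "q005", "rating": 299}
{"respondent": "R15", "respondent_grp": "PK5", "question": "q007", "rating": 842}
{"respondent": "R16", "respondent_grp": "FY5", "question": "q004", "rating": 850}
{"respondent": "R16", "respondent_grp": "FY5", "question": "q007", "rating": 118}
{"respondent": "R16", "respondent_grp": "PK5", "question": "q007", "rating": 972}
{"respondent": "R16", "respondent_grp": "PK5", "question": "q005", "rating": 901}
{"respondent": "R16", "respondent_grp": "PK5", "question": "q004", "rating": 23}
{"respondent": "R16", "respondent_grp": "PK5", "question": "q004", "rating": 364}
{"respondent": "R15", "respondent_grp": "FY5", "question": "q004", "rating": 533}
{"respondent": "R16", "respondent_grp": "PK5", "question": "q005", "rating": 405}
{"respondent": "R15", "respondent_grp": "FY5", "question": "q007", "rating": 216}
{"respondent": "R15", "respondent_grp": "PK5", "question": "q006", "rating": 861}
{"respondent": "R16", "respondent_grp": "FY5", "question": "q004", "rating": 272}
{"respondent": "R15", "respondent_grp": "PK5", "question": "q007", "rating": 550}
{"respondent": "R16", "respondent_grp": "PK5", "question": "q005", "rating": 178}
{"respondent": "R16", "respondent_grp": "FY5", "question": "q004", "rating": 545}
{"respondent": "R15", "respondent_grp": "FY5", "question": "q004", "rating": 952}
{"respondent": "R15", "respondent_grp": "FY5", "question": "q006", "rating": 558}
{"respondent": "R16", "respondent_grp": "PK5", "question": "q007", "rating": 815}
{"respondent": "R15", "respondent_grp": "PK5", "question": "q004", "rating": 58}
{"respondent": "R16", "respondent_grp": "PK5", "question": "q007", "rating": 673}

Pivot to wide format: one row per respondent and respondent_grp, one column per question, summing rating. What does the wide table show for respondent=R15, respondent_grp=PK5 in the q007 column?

2371

Rows with respondent=R15, respondent_grp=PK5 and question=q007: rating values are 65, 914, 842, 550.
65 + 914 + 842 + 550 = 2371.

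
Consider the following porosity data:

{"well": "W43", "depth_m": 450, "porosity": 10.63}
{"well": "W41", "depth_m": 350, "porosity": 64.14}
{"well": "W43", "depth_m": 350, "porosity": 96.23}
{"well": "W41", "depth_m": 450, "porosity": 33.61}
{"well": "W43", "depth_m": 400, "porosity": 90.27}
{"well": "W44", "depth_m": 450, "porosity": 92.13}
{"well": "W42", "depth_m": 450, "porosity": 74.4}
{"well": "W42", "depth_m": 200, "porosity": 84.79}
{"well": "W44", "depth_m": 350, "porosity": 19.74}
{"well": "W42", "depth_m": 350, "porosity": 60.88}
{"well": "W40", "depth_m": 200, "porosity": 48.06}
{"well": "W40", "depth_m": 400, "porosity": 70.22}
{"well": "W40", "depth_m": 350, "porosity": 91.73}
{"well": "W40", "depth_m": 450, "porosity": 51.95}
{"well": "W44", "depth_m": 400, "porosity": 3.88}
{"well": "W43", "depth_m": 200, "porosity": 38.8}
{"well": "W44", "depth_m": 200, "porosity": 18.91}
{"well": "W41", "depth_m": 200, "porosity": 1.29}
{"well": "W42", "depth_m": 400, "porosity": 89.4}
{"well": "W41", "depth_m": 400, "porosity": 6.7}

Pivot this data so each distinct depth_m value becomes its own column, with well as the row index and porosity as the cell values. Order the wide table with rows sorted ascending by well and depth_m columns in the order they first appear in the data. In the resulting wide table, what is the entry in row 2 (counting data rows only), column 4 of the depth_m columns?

With rows sorted ascending by well, row 2 is well=W41. depth_m columns in first-appearance order: 450, 350, 400, 200; column 4 is 200.
Long rows with well=W41, depth_m=200: porosity = 1.29.

1.29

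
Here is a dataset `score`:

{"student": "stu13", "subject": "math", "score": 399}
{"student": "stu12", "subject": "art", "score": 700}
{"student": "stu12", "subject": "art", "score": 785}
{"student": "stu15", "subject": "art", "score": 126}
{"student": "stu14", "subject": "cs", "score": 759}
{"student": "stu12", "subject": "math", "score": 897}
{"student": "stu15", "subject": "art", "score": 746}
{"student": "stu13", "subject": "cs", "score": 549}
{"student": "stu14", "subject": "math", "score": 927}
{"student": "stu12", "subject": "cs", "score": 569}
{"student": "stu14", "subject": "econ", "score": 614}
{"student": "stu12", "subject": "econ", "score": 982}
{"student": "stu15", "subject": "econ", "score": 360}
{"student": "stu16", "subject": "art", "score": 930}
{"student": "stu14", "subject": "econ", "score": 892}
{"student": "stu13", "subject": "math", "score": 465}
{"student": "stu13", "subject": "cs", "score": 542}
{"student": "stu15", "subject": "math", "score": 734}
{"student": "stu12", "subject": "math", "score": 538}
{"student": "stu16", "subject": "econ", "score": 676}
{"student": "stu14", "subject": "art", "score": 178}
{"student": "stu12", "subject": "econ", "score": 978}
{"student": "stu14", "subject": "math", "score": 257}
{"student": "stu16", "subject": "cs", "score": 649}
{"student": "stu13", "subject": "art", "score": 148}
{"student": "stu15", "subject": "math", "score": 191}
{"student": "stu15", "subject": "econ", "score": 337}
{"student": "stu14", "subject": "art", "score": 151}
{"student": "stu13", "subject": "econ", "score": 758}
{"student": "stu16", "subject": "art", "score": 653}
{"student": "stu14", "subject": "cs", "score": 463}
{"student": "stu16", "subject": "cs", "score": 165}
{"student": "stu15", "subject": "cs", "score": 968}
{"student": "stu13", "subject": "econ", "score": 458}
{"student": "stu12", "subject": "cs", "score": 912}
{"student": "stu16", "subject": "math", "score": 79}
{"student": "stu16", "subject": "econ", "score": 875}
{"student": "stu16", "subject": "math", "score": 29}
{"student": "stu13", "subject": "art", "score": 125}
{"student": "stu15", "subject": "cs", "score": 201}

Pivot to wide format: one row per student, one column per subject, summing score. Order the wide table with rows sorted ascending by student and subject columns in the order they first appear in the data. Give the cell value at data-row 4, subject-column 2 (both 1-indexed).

With rows sorted ascending by student, row 4 is student=stu15. subject columns in first-appearance order: math, art, cs, econ; column 2 is art.
Long rows with student=stu15, subject=art: 126 + 746 = 872.

872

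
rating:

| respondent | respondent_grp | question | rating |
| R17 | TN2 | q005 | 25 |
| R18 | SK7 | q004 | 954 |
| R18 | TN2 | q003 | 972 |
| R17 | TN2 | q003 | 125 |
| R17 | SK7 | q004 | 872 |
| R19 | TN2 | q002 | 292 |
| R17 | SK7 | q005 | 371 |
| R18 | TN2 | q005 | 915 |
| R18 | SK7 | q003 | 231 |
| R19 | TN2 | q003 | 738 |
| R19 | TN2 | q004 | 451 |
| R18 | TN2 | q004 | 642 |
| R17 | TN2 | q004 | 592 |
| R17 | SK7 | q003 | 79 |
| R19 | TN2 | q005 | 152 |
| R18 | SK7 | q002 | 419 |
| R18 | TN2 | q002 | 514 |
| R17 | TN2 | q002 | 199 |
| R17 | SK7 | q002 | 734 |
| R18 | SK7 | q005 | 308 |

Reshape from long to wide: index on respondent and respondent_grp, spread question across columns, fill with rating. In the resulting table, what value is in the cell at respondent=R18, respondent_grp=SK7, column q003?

Wide layout: rows indexed by respondent and respondent_grp, columns are the 4 distinct question values (q005, q004, q003, q002).
Cell (respondent=R18, respondent_grp=SK7, question=q003) draws from the long row where respondent=R18, respondent_grp=SK7 and question=q003, which has rating=231.

231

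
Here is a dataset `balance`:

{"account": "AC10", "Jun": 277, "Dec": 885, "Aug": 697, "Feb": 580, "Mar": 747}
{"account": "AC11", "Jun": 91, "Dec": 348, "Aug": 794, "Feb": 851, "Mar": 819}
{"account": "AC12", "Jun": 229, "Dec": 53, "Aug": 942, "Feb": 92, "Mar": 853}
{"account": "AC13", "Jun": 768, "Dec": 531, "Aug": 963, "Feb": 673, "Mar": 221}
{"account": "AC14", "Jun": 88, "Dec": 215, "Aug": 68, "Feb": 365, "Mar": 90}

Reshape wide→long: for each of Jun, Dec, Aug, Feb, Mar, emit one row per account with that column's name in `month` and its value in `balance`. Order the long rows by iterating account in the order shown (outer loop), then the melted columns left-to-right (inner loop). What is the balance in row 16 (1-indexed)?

768

25 rows total (5 × 5). Row 16: index ⌊(16-1)/5⌋ = 3 into account → AC13; (16-1) mod 5 = 0 into the melted columns → Jun.
So row 16 is (AC13, Jun, 768); balance = 768.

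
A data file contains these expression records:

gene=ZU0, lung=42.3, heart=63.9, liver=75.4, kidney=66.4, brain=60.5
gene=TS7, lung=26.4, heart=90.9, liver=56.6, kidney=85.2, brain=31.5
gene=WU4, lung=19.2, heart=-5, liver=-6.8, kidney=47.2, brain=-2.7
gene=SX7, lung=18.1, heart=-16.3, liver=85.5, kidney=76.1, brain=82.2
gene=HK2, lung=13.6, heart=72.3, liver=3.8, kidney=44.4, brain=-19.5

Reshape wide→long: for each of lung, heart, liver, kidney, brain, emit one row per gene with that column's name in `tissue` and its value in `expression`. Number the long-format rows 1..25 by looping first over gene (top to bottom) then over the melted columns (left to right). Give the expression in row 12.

25 rows total (5 × 5). Row 12: index ⌊(12-1)/5⌋ = 2 into gene → WU4; (12-1) mod 5 = 1 into the melted columns → heart.
So row 12 is (WU4, heart, -5); expression = -5.

-5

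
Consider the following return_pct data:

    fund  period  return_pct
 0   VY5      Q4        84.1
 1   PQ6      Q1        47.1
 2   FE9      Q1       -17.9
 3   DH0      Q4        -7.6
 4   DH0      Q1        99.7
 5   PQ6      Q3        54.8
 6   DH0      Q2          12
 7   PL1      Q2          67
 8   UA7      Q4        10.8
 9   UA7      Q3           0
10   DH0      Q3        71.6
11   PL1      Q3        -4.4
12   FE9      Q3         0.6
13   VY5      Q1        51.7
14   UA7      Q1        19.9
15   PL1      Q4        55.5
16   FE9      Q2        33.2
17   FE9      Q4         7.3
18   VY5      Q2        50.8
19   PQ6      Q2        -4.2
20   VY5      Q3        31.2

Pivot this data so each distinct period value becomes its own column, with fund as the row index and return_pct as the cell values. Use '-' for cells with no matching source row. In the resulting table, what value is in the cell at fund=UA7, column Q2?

No long-format row has fund=UA7 and period=Q2, so the cell is -.

-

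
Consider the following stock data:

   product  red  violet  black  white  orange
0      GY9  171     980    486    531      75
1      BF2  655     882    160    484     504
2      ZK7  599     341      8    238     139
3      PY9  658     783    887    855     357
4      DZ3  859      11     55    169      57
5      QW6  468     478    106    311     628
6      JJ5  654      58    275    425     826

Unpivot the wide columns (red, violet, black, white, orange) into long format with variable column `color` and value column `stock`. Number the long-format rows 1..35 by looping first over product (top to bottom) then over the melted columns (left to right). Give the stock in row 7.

35 rows total (7 × 5). Row 7: index ⌊(7-1)/5⌋ = 1 into product → BF2; (7-1) mod 5 = 1 into the melted columns → violet.
So row 7 is (BF2, violet, 882); stock = 882.

882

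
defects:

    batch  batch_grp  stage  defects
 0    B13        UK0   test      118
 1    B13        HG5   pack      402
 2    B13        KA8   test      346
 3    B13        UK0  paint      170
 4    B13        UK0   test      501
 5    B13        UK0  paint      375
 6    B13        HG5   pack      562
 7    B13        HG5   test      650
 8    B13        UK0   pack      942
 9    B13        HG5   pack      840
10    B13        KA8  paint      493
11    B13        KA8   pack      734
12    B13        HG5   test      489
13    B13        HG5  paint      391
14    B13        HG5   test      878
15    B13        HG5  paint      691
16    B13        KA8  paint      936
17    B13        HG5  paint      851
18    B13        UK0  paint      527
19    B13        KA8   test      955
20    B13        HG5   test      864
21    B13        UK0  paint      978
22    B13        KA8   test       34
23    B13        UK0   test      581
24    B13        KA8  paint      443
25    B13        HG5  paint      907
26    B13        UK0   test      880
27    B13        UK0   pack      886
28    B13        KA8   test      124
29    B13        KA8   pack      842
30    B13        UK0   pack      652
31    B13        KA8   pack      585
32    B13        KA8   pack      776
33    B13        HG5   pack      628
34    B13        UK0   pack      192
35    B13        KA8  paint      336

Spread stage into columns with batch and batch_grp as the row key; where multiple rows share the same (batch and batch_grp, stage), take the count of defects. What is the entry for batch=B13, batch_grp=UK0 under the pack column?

Rows with batch=B13, batch_grp=UK0 and stage=pack: defects values are 942, 886, 652, 192.
4 rows match — count = 4.

4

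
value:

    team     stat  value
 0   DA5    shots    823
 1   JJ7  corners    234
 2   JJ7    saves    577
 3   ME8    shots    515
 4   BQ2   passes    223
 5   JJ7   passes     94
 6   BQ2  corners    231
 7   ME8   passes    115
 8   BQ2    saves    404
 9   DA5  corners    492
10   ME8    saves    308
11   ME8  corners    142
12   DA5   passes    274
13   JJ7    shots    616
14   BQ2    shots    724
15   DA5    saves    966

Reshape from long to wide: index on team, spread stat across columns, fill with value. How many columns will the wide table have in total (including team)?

1 column for team plus 4 distinct stat values → 5 columns.

5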